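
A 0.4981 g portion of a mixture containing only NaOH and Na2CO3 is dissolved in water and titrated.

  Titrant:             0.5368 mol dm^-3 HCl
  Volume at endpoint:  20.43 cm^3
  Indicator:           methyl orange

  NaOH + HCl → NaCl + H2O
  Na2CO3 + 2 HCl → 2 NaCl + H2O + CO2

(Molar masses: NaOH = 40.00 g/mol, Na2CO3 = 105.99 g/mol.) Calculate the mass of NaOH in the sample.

0.2558 g

n(HCl) = 0.02043 × 0.5368 = 0.01097 mol
Let x = n(NaOH), y = n(Na2CO3).
Titrant: 1x + 2y = 0.01097;  mass: 40.00x + 105.99y = 0.4981
Solving, x = 6.394 × 10^-3 mol, y = 2.287 × 10^-3 mol
mass of NaOH = 6.394 × 10^-3 × 40.00 = 0.2558 g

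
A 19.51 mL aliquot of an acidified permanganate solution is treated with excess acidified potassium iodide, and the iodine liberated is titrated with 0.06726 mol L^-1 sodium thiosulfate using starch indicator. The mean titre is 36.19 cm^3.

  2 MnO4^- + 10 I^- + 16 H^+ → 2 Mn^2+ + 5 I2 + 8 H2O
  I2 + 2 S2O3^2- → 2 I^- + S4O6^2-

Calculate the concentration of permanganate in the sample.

0.02495 mol/L

n(S2O3^2-) = 0.03619 × 0.06726 = 2.434 × 10^-3 mol
n(I2) = n(S2O3^2-)/2 = 1.217 × 10^-3 mol
From the 2:5 ratio, n(MnO4^-) in the aliquot = 2/5 × 1.217 × 10^-3 = 4.868 × 10^-4 mol
[MnO4^-] = 4.868 × 10^-4 / 0.01951 = 0.02495 mol/L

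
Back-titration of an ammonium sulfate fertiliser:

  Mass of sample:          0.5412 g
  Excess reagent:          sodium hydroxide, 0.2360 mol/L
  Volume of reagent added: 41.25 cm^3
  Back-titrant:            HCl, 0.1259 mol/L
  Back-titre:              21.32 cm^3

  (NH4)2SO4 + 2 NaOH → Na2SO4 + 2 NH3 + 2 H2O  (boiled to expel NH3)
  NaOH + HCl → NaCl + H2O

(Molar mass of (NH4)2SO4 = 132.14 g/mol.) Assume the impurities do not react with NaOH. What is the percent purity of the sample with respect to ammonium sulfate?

86.08 %

n(NaOH) added = 0.04125 × 0.2360 = 9.735 × 10^-3 mol
n(HCl) used in back-titration = 0.02132 × 0.1259 = 2.684 × 10^-3 mol
n(NaOH) left over = 2.684 × 10^-3 mol (1:1 ratio)
n(NaOH) consumed by analyte = 9.735 × 10^-3 − 2.684 × 10^-3 = 7.051 × 10^-3 mol
From the 1:2 ratio, n((NH4)2SO4) = 1/2 × 7.051 × 10^-3 = 3.525 × 10^-3 mol
mass of (NH4)2SO4 = 3.525 × 10^-3 × 132.14 = 0.4658 g
% (NH4)2SO4 = 0.4658 / 0.5412 × 100 = 86.08 %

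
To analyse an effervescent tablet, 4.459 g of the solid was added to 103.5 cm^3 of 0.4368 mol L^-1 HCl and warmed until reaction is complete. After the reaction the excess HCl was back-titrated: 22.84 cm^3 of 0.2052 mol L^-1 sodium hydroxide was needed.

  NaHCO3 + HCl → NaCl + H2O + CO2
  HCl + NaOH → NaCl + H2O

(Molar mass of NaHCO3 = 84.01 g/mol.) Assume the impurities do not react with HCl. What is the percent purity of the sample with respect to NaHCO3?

76.35 %

n(HCl) added = 0.1035 × 0.4368 = 0.04521 mol
n(NaOH) used in back-titration = 0.02284 × 0.2052 = 4.687 × 10^-3 mol
n(HCl) left over = 4.687 × 10^-3 mol (1:1 ratio)
n(HCl) consumed by analyte = 0.04521 − 4.687 × 10^-3 = 0.04052 mol
n(NaHCO3) = 0.04052 mol (1:1 ratio)
mass of NaHCO3 = 0.04052 × 84.01 = 3.404 g
% NaHCO3 = 3.404 / 4.459 × 100 = 76.35 %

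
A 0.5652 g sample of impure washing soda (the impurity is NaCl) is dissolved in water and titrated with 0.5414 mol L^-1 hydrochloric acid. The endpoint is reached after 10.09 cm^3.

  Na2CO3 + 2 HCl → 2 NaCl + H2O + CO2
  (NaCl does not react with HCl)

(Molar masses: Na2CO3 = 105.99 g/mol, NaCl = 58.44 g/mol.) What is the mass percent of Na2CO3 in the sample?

51.22 %

n(HCl) = 0.01009 × 0.5414 = 5.463 × 10^-3 mol
Let x = n(Na2CO3), y = n(NaCl).
Titrant: 2x = 5.463 × 10^-3;  mass: 105.99x + 58.44y = 0.5652
Solving, x = 2.731 × 10^-3 mol, y = 4.718 × 10^-3 mol
mass of Na2CO3 = 2.731 × 10^-3 × 105.99 = 0.2895 g
% Na2CO3 = 0.2895 / 0.5652 × 100 = 51.22 %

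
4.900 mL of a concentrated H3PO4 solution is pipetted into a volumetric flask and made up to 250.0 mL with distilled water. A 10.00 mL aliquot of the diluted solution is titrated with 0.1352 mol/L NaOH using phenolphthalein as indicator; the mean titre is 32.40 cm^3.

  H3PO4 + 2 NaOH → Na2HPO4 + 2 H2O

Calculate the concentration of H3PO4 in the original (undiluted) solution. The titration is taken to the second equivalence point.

11.17 mol/L

n(NaOH) = 0.03240 × 0.1352 = 4.380 × 10^-3 mol
From the 1:2 ratio, n(H3PO4) in the aliquot = 1/2 × 4.380 × 10^-3 = 2.190 × 10^-3 mol
[H3PO4]_dilute = 2.190 × 10^-3 / 0.01000 = 0.2190 mol/L
Dilution factor = 250.0 / 4.900 = 51.02
[H3PO4]_stock = 0.2190 × 51.02 = 11.17 mol/L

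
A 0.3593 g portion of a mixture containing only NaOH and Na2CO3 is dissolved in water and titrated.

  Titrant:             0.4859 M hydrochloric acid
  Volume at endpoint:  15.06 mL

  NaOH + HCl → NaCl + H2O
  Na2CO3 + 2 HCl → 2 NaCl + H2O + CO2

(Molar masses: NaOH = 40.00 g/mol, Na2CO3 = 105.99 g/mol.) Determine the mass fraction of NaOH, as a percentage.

24.42 %

n(HCl) = 0.01506 × 0.4859 = 7.318 × 10^-3 mol
Let x = n(NaOH), y = n(Na2CO3).
Titrant: 1x + 2y = 7.318 × 10^-3;  mass: 40.00x + 105.99y = 0.3593
Solving, x = 2.193 × 10^-3 mol, y = 2.562 × 10^-3 mol
mass of NaOH = 2.193 × 10^-3 × 40.00 = 0.08772 g
% NaOH = 0.08772 / 0.3593 × 100 = 24.42 %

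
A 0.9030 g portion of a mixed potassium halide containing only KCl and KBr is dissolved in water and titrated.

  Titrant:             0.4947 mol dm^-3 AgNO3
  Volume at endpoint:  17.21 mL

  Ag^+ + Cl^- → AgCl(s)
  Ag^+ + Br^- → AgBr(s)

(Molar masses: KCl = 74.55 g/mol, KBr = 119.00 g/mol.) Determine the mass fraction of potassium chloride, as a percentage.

n(AgNO3) = 0.01721 × 0.4947 = 8.514 × 10^-3 mol
Let x = n(KCl), y = n(KBr).
Titrant: 1x + 1y = 8.514 × 10^-3;  mass: 74.55x + 119.00y = 0.9030
Solving, x = 2.478 × 10^-3 mol, y = 6.036 × 10^-3 mol
mass of KCl = 2.478 × 10^-3 × 74.55 = 0.1847 g
% KCl = 0.1847 / 0.9030 × 100 = 20.46 %

20.46 %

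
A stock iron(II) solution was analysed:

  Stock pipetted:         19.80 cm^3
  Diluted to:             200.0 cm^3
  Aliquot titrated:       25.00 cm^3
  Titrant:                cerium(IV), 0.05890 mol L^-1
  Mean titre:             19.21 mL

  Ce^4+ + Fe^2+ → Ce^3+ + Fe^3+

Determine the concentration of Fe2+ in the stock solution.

0.4572 mol/L

n(Ce4+) = 0.01921 × 0.05890 = 1.131 × 10^-3 mol
n(Fe2+) in the aliquot = 1.131 × 10^-3 mol (1:1 ratio)
[Fe2+]_dilute = 1.131 × 10^-3 / 0.02500 = 0.04526 mol/L
Dilution factor = 200.0 / 19.80 = 10.10
[Fe2+]_stock = 0.04526 × 10.10 = 0.4572 mol/L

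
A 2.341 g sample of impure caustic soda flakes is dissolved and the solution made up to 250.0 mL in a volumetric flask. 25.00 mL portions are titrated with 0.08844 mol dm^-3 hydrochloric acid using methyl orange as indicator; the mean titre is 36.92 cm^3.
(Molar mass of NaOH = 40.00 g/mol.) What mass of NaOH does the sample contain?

1.306 g

NaOH + HCl → NaCl + H2O
n(HCl) per titration = 0.03692 × 0.08844 = 3.265 × 10^-3 mol
n(NaOH) in each aliquot = 3.265 × 10^-3 mol (1:1 ratio)
n(NaOH) in the whole flask = 3.265 × 10^-3 × 250.0/25.00 = 0.03265 mol
mass of NaOH = 0.03265 × 40.00 = 1.306 g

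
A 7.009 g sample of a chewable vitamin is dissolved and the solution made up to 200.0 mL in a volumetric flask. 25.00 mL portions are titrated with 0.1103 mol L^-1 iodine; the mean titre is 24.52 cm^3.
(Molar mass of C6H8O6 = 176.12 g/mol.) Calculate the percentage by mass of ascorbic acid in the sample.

C6H8O6 + I2 → C6H6O6 + 2 HI
n(I2) per titration = 0.02452 × 0.1103 = 2.705 × 10^-3 mol
n(C6H8O6) in each aliquot = 2.705 × 10^-3 mol (1:1 ratio)
n(C6H8O6) in the whole flask = 2.705 × 10^-3 × 200.0/25.00 = 0.02164 mol
mass of C6H8O6 = 0.02164 × 176.12 = 3.811 g
% C6H8O6 = 3.811 / 7.009 × 100 = 54.37 %

54.37 %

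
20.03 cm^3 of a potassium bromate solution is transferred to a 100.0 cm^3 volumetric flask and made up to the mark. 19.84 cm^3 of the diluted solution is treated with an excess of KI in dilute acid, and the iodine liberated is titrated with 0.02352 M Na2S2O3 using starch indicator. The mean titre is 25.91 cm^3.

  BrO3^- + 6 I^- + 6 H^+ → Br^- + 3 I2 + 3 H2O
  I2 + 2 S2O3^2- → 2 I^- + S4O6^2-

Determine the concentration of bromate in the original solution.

0.02556 M

n(S2O3^2-) = 0.02591 × 0.02352 = 6.094 × 10^-4 mol
n(I2) = n(S2O3^2-)/2 = 3.047 × 10^-4 mol
From the 1:3 ratio, n(BrO3^-) in the aliquot = 1/3 × 3.047 × 10^-4 = 1.016 × 10^-4 mol
[BrO3^-]_dilute = 1.016 × 10^-4 / 0.01984 = 0.005119 mol/L
[BrO3^-]_original = 0.005119 × 100.0/20.03 = 0.02556 mol/L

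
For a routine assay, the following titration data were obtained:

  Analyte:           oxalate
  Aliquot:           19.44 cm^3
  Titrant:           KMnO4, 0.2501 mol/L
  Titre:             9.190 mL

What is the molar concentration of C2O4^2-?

2 MnO4^- + 5 C2O4^2- + 16 H^+ → 2 Mn^2+ + 10 CO2 + 8 H2O
n(KMnO4) = 0.009190 L × 0.2501 mol/L = 2.298 × 10^-3 mol
From the 5:2 mole ratio, n(C2O4^2-) = 5/2 × 2.298 × 10^-3 = 5.746 × 10^-3 mol
[C2O4^2-] = 5.746 × 10^-3 mol / 0.01944 L = 0.2956 mol/L

0.2956 mol/L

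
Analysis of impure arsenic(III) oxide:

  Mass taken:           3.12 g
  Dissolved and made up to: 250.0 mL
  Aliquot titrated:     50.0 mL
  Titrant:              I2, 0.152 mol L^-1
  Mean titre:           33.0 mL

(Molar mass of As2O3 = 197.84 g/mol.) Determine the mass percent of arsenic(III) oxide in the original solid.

As2O3 + 2 I2 + 2 H2O → As2O5 + 4 HI
n(I2) per titration = 0.0330 × 0.152 = 5.02 × 10^-3 mol
From the 1:2 ratio, n(As2O3) in each aliquot = 1/2 × 5.02 × 10^-3 = 2.51 × 10^-3 mol
n(As2O3) in the whole flask = 2.51 × 10^-3 × 250.0/50.0 = 0.0125 mol
mass of As2O3 = 0.0125 × 197.84 = 2.48 g
% As2O3 = 2.48 / 3.12 × 100 = 79.5 %

79.5 %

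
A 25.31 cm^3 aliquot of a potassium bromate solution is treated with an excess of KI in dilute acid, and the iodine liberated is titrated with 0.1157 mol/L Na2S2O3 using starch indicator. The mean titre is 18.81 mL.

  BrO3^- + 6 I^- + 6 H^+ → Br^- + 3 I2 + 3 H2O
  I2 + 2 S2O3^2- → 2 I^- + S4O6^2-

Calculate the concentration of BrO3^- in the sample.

0.01433 mol/L

n(S2O3^2-) = 0.01881 × 0.1157 = 2.176 × 10^-3 mol
n(I2) = n(S2O3^2-)/2 = 1.088 × 10^-3 mol
From the 1:3 ratio, n(BrO3^-) in the aliquot = 1/3 × 1.088 × 10^-3 = 3.627 × 10^-4 mol
[BrO3^-] = 3.627 × 10^-4 / 0.02531 = 0.01433 mol/L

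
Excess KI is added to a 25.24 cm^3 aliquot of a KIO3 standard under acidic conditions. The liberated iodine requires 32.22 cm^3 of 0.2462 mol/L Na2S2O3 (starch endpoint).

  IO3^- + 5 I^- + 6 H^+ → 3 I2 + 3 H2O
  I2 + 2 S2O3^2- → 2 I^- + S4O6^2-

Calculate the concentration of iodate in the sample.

0.05238 mol/L

n(S2O3^2-) = 0.03222 × 0.2462 = 7.933 × 10^-3 mol
n(I2) = n(S2O3^2-)/2 = 3.966 × 10^-3 mol
From the 1:3 ratio, n(IO3^-) in the aliquot = 1/3 × 3.966 × 10^-3 = 1.322 × 10^-3 mol
[IO3^-] = 1.322 × 10^-3 / 0.02524 = 0.05238 mol/L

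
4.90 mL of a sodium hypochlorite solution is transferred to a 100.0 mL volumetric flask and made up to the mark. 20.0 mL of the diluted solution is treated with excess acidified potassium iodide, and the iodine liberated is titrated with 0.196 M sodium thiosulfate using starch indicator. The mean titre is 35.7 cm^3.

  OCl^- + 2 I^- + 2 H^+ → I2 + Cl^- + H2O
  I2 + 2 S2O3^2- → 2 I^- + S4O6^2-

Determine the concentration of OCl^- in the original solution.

n(S2O3^2-) = 0.0357 × 0.196 = 7.00 × 10^-3 mol
n(I2) = n(S2O3^2-)/2 = 3.50 × 10^-3 mol
n(OCl^-) in the aliquot = 3.50 × 10^-3 mol (1:1 ratio)
[OCl^-]_dilute = 3.50 × 10^-3 / 0.0200 = 0.175 mol/L
[OCl^-]_original = 0.175 × 100.0/4.90 = 3.57 mol/L

3.57 M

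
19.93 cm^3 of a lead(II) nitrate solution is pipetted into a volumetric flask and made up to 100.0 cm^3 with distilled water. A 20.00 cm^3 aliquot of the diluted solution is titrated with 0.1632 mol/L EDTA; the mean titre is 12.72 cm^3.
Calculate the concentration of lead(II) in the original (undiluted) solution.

Pb^2+ + EDTA^4- → [Pb(EDTA)]^2-
n(EDTA) = 0.01272 × 0.1632 = 2.076 × 10^-3 mol
n(Pb2+) in the aliquot = 2.076 × 10^-3 mol (1:1 ratio)
[Pb2+]_dilute = 2.076 × 10^-3 / 0.02000 = 0.1038 mol/L
Dilution factor = 100.0 / 19.93 = 5.018
[Pb2+]_stock = 0.1038 × 5.018 = 0.5208 mol/L

0.5208 mol/L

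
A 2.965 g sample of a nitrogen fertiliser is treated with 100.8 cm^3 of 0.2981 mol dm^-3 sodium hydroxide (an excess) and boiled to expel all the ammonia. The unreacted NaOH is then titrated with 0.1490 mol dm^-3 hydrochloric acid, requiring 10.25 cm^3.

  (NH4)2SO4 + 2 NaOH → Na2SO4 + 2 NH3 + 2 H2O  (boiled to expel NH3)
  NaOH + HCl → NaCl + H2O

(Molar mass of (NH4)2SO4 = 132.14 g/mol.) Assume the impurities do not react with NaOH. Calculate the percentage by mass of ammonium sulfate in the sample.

63.55 %

n(NaOH) added = 0.1008 × 0.2981 = 0.03005 mol
n(HCl) used in back-titration = 0.01025 × 0.1490 = 1.527 × 10^-3 mol
n(NaOH) left over = 1.527 × 10^-3 mol (1:1 ratio)
n(NaOH) consumed by analyte = 0.03005 − 1.527 × 10^-3 = 0.02852 mol
From the 1:2 ratio, n((NH4)2SO4) = 1/2 × 0.02852 = 0.01426 mol
mass of (NH4)2SO4 = 0.01426 × 132.14 = 1.884 g
% (NH4)2SO4 = 1.884 / 2.965 × 100 = 63.55 %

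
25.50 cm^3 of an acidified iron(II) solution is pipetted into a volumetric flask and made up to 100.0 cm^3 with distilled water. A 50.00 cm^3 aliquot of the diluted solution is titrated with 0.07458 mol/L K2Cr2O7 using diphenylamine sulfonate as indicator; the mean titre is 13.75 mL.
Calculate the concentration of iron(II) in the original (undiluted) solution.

Cr2O7^2- + 6 Fe^2+ + 14 H^+ → 2 Cr^3+ + 6 Fe^3+ + 7 H2O
n(K2Cr2O7) = 0.01375 × 0.07458 = 1.025 × 10^-3 mol
From the 6:1 ratio, n(Fe2+) in the aliquot = 6/1 × 1.025 × 10^-3 = 6.153 × 10^-3 mol
[Fe2+]_dilute = 6.153 × 10^-3 / 0.05000 = 0.1231 mol/L
Dilution factor = 100.0 / 25.50 = 3.922
[Fe2+]_stock = 0.1231 × 3.922 = 0.4826 mol/L

0.4826 mol/L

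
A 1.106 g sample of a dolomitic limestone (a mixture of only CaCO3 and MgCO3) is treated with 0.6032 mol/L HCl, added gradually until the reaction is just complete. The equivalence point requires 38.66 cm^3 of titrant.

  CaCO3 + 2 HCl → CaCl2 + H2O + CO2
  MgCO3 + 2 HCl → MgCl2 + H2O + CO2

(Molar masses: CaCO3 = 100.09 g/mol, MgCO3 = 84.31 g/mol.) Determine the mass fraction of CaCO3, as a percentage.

70.52 %

n(HCl) = 0.03866 × 0.6032 = 0.02332 mol
Let x = n(CaCO3), y = n(MgCO3).
Titrant: 2x + 2y = 0.02332;  mass: 100.09x + 84.31y = 1.106
Solving, x = 7.792 × 10^-3 mol, y = 3.868 × 10^-3 mol
mass of CaCO3 = 7.792 × 10^-3 × 100.09 = 0.7799 g
% CaCO3 = 0.7799 / 1.106 × 100 = 70.52 %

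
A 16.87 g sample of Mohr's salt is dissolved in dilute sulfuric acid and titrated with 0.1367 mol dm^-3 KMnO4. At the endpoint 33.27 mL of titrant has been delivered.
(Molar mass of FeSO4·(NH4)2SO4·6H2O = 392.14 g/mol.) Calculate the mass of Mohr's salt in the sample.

MnO4^- + 5 Fe^2+ + 8 H^+ → Mn^2+ + 5 Fe^3+ + 4 H2O
n(KMnO4) = 0.03327 L × 0.1367 mol/L = 4.548 × 10^-3 mol
From the 5:1 ratio, n(FeSO4·(NH4)2SO4·6H2O) = 5/1 × 4.548 × 10^-3 = 0.02274 mol
mass of FeSO4·(NH4)2SO4·6H2O = 0.02274 × 392.14 g/mol = 8.917 g

8.917 g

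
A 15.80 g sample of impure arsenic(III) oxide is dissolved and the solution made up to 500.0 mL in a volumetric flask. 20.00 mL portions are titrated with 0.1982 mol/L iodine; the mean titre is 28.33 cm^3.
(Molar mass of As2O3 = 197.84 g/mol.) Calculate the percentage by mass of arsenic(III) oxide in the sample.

As2O3 + 2 I2 + 2 H2O → As2O5 + 4 HI
n(I2) per titration = 0.02833 × 0.1982 = 5.615 × 10^-3 mol
From the 1:2 ratio, n(As2O3) in each aliquot = 1/2 × 5.615 × 10^-3 = 2.808 × 10^-3 mol
n(As2O3) in the whole flask = 2.808 × 10^-3 × 500.0/20.00 = 0.07019 mol
mass of As2O3 = 0.07019 × 197.84 = 13.89 g
% As2O3 = 13.89 / 15.80 × 100 = 87.89 %

87.89 %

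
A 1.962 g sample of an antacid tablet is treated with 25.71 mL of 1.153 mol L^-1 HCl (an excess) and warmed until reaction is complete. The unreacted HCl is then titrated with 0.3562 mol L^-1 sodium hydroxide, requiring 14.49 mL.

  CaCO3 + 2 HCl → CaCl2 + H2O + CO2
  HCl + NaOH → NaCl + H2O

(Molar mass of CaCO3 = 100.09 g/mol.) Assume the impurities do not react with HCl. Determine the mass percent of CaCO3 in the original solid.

62.45 %

n(HCl) added = 0.02571 × 1.153 = 0.02964 mol
n(NaOH) used in back-titration = 0.01449 × 0.3562 = 5.161 × 10^-3 mol
n(HCl) left over = 5.161 × 10^-3 mol (1:1 ratio)
n(HCl) consumed by analyte = 0.02964 − 5.161 × 10^-3 = 0.02448 mol
From the 1:2 ratio, n(CaCO3) = 1/2 × 0.02448 = 0.01224 mol
mass of CaCO3 = 0.01224 × 100.09 = 1.225 g
% CaCO3 = 1.225 / 1.962 × 100 = 62.45 %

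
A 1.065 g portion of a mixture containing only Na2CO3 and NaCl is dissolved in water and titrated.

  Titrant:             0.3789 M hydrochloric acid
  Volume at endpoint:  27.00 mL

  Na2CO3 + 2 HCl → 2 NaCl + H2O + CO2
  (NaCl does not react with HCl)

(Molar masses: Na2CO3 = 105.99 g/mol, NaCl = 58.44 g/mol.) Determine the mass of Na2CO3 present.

0.5422 g

n(HCl) = 0.02700 × 0.3789 = 0.01023 mol
Let x = n(Na2CO3), y = n(NaCl).
Titrant: 2x = 0.01023;  mass: 105.99x + 58.44y = 1.065
Solving, x = 5.115 × 10^-3 mol, y = 8.947 × 10^-3 mol
mass of Na2CO3 = 5.115 × 10^-3 × 105.99 = 0.5422 g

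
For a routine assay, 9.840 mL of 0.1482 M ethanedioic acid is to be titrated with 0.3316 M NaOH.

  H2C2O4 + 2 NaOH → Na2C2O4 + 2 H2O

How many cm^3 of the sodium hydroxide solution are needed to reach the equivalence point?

8.795 mL

n(H2C2O4) = 0.009840 L × 0.1482 mol/L = 1.458 × 10^-3 mol
From the 2:1 stoichiometry, n(NaOH) = 2/1 × 1.458 × 10^-3 = 2.917 × 10^-3 mol
V(NaOH) = 2.917 × 10^-3 mol / 0.3316 mol/L = 0.008795 L = 8.795 mL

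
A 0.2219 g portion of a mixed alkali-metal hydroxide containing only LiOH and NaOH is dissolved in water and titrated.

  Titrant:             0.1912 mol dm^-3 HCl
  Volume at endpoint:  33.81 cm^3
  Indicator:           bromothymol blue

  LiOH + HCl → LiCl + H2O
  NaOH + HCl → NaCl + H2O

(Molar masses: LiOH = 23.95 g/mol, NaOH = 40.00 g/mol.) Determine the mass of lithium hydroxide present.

0.05473 g

n(HCl) = 0.03381 × 0.1912 = 6.464 × 10^-3 mol
Let x = n(LiOH), y = n(NaOH).
Titrant: 1x + 1y = 6.464 × 10^-3;  mass: 23.95x + 40.00y = 0.2219
Solving, x = 2.285 × 10^-3 mol, y = 4.179 × 10^-3 mol
mass of LiOH = 2.285 × 10^-3 × 23.95 = 0.05473 g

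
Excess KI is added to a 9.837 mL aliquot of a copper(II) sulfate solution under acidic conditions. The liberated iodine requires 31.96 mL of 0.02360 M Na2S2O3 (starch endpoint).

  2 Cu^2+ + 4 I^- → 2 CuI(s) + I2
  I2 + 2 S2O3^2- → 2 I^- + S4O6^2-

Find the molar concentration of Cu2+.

n(S2O3^2-) = 0.03196 × 0.02360 = 7.543 × 10^-4 mol
n(I2) = n(S2O3^2-)/2 = 3.771 × 10^-4 mol
From the 2:1 ratio, n(Cu2+) in the aliquot = 2/1 × 3.771 × 10^-4 = 7.543 × 10^-4 mol
[Cu2+] = 7.543 × 10^-4 / 0.009837 = 0.07668 mol/L

0.07668 M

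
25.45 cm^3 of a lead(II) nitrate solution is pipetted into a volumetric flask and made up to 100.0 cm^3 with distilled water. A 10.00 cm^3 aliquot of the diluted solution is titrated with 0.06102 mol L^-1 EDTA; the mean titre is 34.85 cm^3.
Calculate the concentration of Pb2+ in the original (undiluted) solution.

Pb^2+ + EDTA^4- → [Pb(EDTA)]^2-
n(EDTA) = 0.03485 × 0.06102 = 2.127 × 10^-3 mol
n(Pb2+) in the aliquot = 2.127 × 10^-3 mol (1:1 ratio)
[Pb2+]_dilute = 2.127 × 10^-3 / 0.01000 = 0.2127 mol/L
Dilution factor = 100.0 / 25.45 = 3.929
[Pb2+]_stock = 0.2127 × 3.929 = 0.8356 mol/L

0.8356 mol/L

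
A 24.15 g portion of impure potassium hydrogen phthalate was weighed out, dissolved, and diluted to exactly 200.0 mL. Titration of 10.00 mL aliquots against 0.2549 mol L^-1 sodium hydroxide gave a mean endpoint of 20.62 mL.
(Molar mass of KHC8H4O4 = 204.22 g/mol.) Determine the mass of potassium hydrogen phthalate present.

KHC8H4O4 + NaOH → KNaC8H4O4 + H2O
n(NaOH) per titration = 0.02062 × 0.2549 = 5.256 × 10^-3 mol
n(KHC8H4O4) in each aliquot = 5.256 × 10^-3 mol (1:1 ratio)
n(KHC8H4O4) in the whole flask = 5.256 × 10^-3 × 200.0/10.00 = 0.1051 mol
mass of KHC8H4O4 = 0.1051 × 204.22 = 21.47 g

21.47 g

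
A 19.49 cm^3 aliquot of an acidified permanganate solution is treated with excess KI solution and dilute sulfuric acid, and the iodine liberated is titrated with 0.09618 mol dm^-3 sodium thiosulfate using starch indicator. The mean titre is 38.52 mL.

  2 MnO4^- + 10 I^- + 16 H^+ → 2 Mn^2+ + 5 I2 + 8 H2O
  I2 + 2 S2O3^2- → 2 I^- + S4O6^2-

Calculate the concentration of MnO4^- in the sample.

n(S2O3^2-) = 0.03852 × 0.09618 = 3.705 × 10^-3 mol
n(I2) = n(S2O3^2-)/2 = 1.852 × 10^-3 mol
From the 2:5 ratio, n(MnO4^-) in the aliquot = 2/5 × 1.852 × 10^-3 = 7.410 × 10^-4 mol
[MnO4^-] = 7.410 × 10^-4 / 0.01949 = 0.03802 mol/L

0.03802 mol/L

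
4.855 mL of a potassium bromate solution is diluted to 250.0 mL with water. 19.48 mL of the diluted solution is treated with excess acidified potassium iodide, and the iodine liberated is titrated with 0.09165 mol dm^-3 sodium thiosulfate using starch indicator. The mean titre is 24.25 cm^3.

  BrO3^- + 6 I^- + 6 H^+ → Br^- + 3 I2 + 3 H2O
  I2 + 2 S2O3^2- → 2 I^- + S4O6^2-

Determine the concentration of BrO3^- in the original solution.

0.9792 mol/L

n(S2O3^2-) = 0.02425 × 0.09165 = 2.223 × 10^-3 mol
n(I2) = n(S2O3^2-)/2 = 1.111 × 10^-3 mol
From the 1:3 ratio, n(BrO3^-) in the aliquot = 1/3 × 1.111 × 10^-3 = 3.704 × 10^-4 mol
[BrO3^-]_dilute = 3.704 × 10^-4 / 0.01948 = 0.01902 mol/L
[BrO3^-]_original = 0.01902 × 250.0/4.855 = 0.9792 mol/L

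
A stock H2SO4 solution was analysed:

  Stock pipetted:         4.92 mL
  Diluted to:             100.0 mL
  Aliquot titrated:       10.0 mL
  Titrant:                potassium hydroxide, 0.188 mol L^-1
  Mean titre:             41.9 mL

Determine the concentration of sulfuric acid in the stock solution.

H2SO4 + 2 KOH → K2SO4 + 2 H2O
n(KOH) = 0.0419 × 0.188 = 7.88 × 10^-3 mol
From the 1:2 ratio, n(H2SO4) in the aliquot = 1/2 × 7.88 × 10^-3 = 3.94 × 10^-3 mol
[H2SO4]_dilute = 3.94 × 10^-3 / 0.0100 = 0.394 mol/L
Dilution factor = 100.0 / 4.92 = 20.33
[H2SO4]_stock = 0.394 × 20.33 = 8.01 mol/L

8.01 mol/L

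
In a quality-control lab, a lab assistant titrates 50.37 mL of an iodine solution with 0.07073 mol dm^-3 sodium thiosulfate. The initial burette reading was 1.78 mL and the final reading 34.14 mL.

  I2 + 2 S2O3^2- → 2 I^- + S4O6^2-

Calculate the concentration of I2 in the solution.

0.02272 mol/L

n(Na2S2O3) = 0.03236 L × 0.07073 mol/L = 2.289 × 10^-3 mol
From the 1:2 mole ratio, n(I2) = 1/2 × 2.289 × 10^-3 = 1.144 × 10^-3 mol
[I2] = 1.144 × 10^-3 mol / 0.05037 L = 0.02272 mol/L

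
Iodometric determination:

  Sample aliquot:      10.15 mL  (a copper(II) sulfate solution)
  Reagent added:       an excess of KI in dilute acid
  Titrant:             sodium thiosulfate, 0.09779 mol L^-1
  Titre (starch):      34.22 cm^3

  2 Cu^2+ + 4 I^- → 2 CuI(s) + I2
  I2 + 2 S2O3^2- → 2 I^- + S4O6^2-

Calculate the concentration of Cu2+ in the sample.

0.3297 mol/L

n(S2O3^2-) = 0.03422 × 0.09779 = 3.346 × 10^-3 mol
n(I2) = n(S2O3^2-)/2 = 1.673 × 10^-3 mol
From the 2:1 ratio, n(Cu2+) in the aliquot = 2/1 × 1.673 × 10^-3 = 3.346 × 10^-3 mol
[Cu2+] = 3.346 × 10^-3 / 0.01015 = 0.3297 mol/L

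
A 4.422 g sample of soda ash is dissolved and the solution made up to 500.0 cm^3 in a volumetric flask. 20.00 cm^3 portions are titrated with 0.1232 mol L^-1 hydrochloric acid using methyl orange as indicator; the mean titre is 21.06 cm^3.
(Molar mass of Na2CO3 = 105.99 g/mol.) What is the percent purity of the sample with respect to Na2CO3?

Na2CO3 + 2 HCl → 2 NaCl + H2O + CO2
n(HCl) per titration = 0.02106 × 0.1232 = 2.595 × 10^-3 mol
From the 1:2 ratio, n(Na2CO3) in each aliquot = 1/2 × 2.595 × 10^-3 = 1.297 × 10^-3 mol
n(Na2CO3) in the whole flask = 1.297 × 10^-3 × 500.0/20.00 = 0.03243 mol
mass of Na2CO3 = 0.03243 × 105.99 = 3.438 g
% Na2CO3 = 3.438 / 4.422 × 100 = 77.74 %

77.74 %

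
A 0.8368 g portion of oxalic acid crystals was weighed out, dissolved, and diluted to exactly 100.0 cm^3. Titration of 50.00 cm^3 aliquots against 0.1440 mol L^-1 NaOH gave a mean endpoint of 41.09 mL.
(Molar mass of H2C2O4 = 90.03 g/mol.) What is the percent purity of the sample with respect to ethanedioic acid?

H2C2O4 + 2 NaOH → Na2C2O4 + 2 H2O
n(NaOH) per titration = 0.04109 × 0.1440 = 5.917 × 10^-3 mol
From the 1:2 ratio, n(H2C2O4) in each aliquot = 1/2 × 5.917 × 10^-3 = 2.958 × 10^-3 mol
n(H2C2O4) in the whole flask = 2.958 × 10^-3 × 100.0/50.00 = 5.917 × 10^-3 mol
mass of H2C2O4 = 5.917 × 10^-3 × 90.03 = 0.5327 g
% H2C2O4 = 0.5327 / 0.8368 × 100 = 63.66 %

63.66 %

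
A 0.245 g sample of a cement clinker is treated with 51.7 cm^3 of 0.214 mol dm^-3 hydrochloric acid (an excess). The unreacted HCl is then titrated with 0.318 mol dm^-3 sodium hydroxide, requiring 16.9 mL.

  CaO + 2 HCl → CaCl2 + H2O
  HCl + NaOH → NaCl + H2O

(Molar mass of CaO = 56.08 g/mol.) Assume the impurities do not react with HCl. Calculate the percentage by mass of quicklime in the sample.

n(HCl) added = 0.0517 × 0.214 = 0.0111 mol
n(NaOH) used in back-titration = 0.0169 × 0.318 = 5.37 × 10^-3 mol
n(HCl) left over = 5.37 × 10^-3 mol (1:1 ratio)
n(HCl) consumed by analyte = 0.0111 − 5.37 × 10^-3 = 5.69 × 10^-3 mol
From the 1:2 ratio, n(CaO) = 1/2 × 5.69 × 10^-3 = 2.84 × 10^-3 mol
mass of CaO = 2.84 × 10^-3 × 56.08 = 0.160 g
% CaO = 0.160 / 0.245 × 100 = 65.1 %

65.1 %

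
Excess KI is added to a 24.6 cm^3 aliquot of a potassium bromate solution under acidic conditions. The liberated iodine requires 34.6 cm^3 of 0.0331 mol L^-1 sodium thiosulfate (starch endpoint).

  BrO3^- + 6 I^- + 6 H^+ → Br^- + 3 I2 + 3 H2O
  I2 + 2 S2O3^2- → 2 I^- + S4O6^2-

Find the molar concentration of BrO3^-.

n(S2O3^2-) = 0.0346 × 0.0331 = 1.15 × 10^-3 mol
n(I2) = n(S2O3^2-)/2 = 5.73 × 10^-4 mol
From the 1:3 ratio, n(BrO3^-) in the aliquot = 1/3 × 5.73 × 10^-4 = 1.91 × 10^-4 mol
[BrO3^-] = 1.91 × 10^-4 / 0.0246 = 0.00776 mol/L

0.00776 mol/L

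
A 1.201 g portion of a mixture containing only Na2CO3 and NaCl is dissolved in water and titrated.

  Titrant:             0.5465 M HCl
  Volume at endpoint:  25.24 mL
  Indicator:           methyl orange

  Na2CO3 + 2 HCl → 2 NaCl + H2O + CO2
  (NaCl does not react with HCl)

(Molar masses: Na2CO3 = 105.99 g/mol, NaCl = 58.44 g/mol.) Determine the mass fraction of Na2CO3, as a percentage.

60.87 %

n(HCl) = 0.02524 × 0.5465 = 0.01379 mol
Let x = n(Na2CO3), y = n(NaCl).
Titrant: 2x = 0.01379;  mass: 105.99x + 58.44y = 1.201
Solving, x = 6.897 × 10^-3 mol, y = 8.043 × 10^-3 mol
mass of Na2CO3 = 6.897 × 10^-3 × 105.99 = 0.7310 g
% Na2CO3 = 0.7310 / 1.201 × 100 = 60.87 %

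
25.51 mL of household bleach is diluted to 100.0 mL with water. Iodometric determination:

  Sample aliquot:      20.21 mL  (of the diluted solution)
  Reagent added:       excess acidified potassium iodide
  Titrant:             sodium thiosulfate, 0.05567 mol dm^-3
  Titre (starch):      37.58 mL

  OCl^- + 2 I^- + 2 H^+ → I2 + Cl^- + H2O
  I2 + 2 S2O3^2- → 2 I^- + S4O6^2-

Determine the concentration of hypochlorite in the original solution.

0.2029 mol/L

n(S2O3^2-) = 0.03758 × 0.05567 = 2.092 × 10^-3 mol
n(I2) = n(S2O3^2-)/2 = 1.046 × 10^-3 mol
n(OCl^-) in the aliquot = 1.046 × 10^-3 mol (1:1 ratio)
[OCl^-]_dilute = 1.046 × 10^-3 / 0.02021 = 0.05176 mol/L
[OCl^-]_original = 0.05176 × 100.0/25.51 = 0.2029 mol/L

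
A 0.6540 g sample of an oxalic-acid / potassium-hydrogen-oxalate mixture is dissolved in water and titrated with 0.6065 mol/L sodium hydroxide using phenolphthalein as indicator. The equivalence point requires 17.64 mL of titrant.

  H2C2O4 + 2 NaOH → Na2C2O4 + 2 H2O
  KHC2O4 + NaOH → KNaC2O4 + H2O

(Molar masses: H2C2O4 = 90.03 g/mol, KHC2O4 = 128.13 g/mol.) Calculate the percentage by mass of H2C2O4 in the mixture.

n(NaOH) = 0.01764 × 0.6065 = 0.01070 mol
Let x = n(H2C2O4), y = n(KHC2O4).
Titrant: 2x + 1y = 0.01070;  mass: 90.03x + 128.13y = 0.6540
Solving, x = 4.312 × 10^-3 mol, y = 2.074 × 10^-3 mol
mass of H2C2O4 = 4.312 × 10^-3 × 90.03 = 0.3882 g
% H2C2O4 = 0.3882 / 0.6540 × 100 = 59.36 %

59.36 %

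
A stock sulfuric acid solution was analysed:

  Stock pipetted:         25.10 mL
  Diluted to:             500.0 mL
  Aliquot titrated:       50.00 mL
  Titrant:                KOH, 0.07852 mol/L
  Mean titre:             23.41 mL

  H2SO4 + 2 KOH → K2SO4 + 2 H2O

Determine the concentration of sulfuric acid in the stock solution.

0.3662 mol/L

n(KOH) = 0.02341 × 0.07852 = 1.838 × 10^-3 mol
From the 1:2 ratio, n(H2SO4) in the aliquot = 1/2 × 1.838 × 10^-3 = 9.191 × 10^-4 mol
[H2SO4]_dilute = 9.191 × 10^-4 / 0.05000 = 0.01838 mol/L
Dilution factor = 500.0 / 25.10 = 19.92
[H2SO4]_stock = 0.01838 × 19.92 = 0.3662 mol/L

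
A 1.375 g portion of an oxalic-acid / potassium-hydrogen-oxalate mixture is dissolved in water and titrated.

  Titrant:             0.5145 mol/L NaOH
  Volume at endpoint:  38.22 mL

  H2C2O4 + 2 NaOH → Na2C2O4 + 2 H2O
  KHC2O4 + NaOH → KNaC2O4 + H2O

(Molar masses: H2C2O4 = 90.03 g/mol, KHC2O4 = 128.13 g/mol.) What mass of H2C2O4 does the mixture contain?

n(NaOH) = 0.03822 × 0.5145 = 0.01966 mol
Let x = n(H2C2O4), y = n(KHC2O4).
Titrant: 2x + 1y = 0.01966;  mass: 90.03x + 128.13y = 1.375
Solving, x = 6.885 × 10^-3 mol, y = 5.893 × 10^-3 mol
mass of H2C2O4 = 6.885 × 10^-3 × 90.03 = 0.6199 g

0.6199 g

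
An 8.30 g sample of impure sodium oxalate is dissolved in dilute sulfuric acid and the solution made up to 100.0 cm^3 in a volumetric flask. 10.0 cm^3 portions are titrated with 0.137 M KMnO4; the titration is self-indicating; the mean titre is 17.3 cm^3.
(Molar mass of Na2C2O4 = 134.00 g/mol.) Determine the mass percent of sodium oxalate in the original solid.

2 MnO4^- + 5 C2O4^2- + 16 H^+ → 2 Mn^2+ + 10 CO2 + 8 H2O
n(KMnO4) per titration = 0.0173 × 0.137 = 2.37 × 10^-3 mol
From the 5:2 ratio, n(Na2C2O4) in each aliquot = 5/2 × 2.37 × 10^-3 = 5.93 × 10^-3 mol
n(Na2C2O4) in the whole flask = 5.93 × 10^-3 × 100.0/10.0 = 0.0593 mol
mass of Na2C2O4 = 0.0593 × 134.00 = 7.94 g
% Na2C2O4 = 7.94 / 8.30 × 100 = 95.7 %

95.7 %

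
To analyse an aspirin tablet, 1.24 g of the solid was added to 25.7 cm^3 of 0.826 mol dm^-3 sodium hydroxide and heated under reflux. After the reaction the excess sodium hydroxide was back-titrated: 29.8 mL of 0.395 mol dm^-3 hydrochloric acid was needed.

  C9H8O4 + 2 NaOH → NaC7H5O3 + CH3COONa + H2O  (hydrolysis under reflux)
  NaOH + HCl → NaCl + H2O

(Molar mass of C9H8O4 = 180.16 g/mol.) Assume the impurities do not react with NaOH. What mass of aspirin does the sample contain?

n(NaOH) added = 0.0257 × 0.826 = 0.0212 mol
n(HCl) used in back-titration = 0.0298 × 0.395 = 0.0118 mol
n(NaOH) left over = 0.0118 mol (1:1 ratio)
n(NaOH) consumed by analyte = 0.0212 − 0.0118 = 9.46 × 10^-3 mol
From the 1:2 ratio, n(C9H8O4) = 1/2 × 9.46 × 10^-3 = 4.73 × 10^-3 mol
mass of C9H8O4 = 4.73 × 10^-3 × 180.16 = 0.852 g

0.852 g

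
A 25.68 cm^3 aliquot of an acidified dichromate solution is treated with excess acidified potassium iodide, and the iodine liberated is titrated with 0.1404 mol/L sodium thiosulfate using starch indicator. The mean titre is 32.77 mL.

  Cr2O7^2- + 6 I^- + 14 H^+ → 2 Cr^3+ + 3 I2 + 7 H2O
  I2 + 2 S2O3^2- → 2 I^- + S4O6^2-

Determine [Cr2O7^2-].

n(S2O3^2-) = 0.03277 × 0.1404 = 4.601 × 10^-3 mol
n(I2) = n(S2O3^2-)/2 = 2.300 × 10^-3 mol
From the 1:3 ratio, n(Cr2O7^2-) in the aliquot = 1/3 × 2.300 × 10^-3 = 7.668 × 10^-4 mol
[Cr2O7^2-] = 7.668 × 10^-4 / 0.02568 = 0.02986 mol/L

0.02986 mol/L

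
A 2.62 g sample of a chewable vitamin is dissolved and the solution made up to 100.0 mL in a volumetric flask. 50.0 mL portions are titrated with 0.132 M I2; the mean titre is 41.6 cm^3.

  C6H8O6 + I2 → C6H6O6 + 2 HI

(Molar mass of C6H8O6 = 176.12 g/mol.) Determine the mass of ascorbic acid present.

1.93 g

n(I2) per titration = 0.0416 × 0.132 = 5.49 × 10^-3 mol
n(C6H8O6) in each aliquot = 5.49 × 10^-3 mol (1:1 ratio)
n(C6H8O6) in the whole flask = 5.49 × 10^-3 × 100.0/50.0 = 0.0110 mol
mass of C6H8O6 = 0.0110 × 176.12 = 1.93 g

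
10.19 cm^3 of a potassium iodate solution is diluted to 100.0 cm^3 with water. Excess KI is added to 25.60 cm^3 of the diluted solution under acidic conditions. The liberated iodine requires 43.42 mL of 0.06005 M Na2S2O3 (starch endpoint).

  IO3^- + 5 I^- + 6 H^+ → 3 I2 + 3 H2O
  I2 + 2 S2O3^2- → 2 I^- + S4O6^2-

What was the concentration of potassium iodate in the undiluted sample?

n(S2O3^2-) = 0.04342 × 0.06005 = 2.607 × 10^-3 mol
n(I2) = n(S2O3^2-)/2 = 1.304 × 10^-3 mol
From the 1:3 ratio, n(IO3^-) in the aliquot = 1/3 × 1.304 × 10^-3 = 4.346 × 10^-4 mol
[IO3^-]_dilute = 4.346 × 10^-4 / 0.02560 = 0.01698 mol/L
[IO3^-]_original = 0.01698 × 100.0/10.19 = 0.1666 mol/L

0.1666 M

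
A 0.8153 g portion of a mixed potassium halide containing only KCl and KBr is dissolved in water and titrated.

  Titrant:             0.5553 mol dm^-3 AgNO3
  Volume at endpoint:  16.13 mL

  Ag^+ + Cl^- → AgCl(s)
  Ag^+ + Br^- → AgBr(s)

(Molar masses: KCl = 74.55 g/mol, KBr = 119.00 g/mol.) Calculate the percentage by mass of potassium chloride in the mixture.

51.55 %

n(AgNO3) = 0.01613 × 0.5553 = 8.957 × 10^-3 mol
Let x = n(KCl), y = n(KBr).
Titrant: 1x + 1y = 8.957 × 10^-3;  mass: 74.55x + 119.00y = 0.8153
Solving, x = 5.637 × 10^-3 mol, y = 3.320 × 10^-3 mol
mass of KCl = 5.637 × 10^-3 × 74.55 = 0.4203 g
% KCl = 0.4203 / 0.8153 × 100 = 51.55 %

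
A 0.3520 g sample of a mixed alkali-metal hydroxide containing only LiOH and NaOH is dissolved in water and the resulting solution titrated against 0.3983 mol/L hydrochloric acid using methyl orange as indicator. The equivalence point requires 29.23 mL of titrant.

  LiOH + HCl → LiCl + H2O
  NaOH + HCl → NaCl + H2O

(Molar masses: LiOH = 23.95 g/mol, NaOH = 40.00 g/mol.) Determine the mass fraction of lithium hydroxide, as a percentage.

48.20 %

n(HCl) = 0.02923 × 0.3983 = 0.01164 mol
Let x = n(LiOH), y = n(NaOH).
Titrant: 1x + 1y = 0.01164;  mass: 23.95x + 40.00y = 0.3520
Solving, x = 7.084 × 10^-3 mol, y = 4.559 × 10^-3 mol
mass of LiOH = 7.084 × 10^-3 × 23.95 = 0.1697 g
% LiOH = 0.1697 / 0.3520 × 100 = 48.20 %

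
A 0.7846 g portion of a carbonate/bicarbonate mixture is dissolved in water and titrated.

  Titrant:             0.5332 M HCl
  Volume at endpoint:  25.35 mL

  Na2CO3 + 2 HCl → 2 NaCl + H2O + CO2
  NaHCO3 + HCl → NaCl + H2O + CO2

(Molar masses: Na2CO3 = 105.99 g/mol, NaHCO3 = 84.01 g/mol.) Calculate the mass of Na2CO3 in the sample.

0.5996 g

n(HCl) = 0.02535 × 0.5332 = 0.01352 mol
Let x = n(Na2CO3), y = n(NaHCO3).
Titrant: 2x + 1y = 0.01352;  mass: 105.99x + 84.01y = 0.7846
Solving, x = 5.657 × 10^-3 mol, y = 2.202 × 10^-3 mol
mass of Na2CO3 = 5.657 × 10^-3 × 105.99 = 0.5996 g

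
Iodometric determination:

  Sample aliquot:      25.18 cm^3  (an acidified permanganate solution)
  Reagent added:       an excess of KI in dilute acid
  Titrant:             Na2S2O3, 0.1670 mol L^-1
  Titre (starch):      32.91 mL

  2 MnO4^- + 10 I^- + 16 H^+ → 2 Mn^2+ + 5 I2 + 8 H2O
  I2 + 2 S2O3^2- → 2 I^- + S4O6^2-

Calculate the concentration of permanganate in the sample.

0.04365 mol/L

n(S2O3^2-) = 0.03291 × 0.1670 = 5.496 × 10^-3 mol
n(I2) = n(S2O3^2-)/2 = 2.748 × 10^-3 mol
From the 2:5 ratio, n(MnO4^-) in the aliquot = 2/5 × 2.748 × 10^-3 = 1.099 × 10^-3 mol
[MnO4^-] = 1.099 × 10^-3 / 0.02518 = 0.04365 mol/L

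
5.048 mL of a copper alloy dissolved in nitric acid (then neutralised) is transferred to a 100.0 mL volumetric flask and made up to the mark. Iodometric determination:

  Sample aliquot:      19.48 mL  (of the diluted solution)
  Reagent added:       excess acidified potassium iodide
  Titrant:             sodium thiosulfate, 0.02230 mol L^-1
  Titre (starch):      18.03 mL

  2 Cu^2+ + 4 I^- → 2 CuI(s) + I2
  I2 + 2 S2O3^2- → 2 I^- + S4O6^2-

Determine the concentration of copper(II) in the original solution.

n(S2O3^2-) = 0.01803 × 0.02230 = 4.021 × 10^-4 mol
n(I2) = n(S2O3^2-)/2 = 2.010 × 10^-4 mol
From the 2:1 ratio, n(Cu2+) in the aliquot = 2/1 × 2.010 × 10^-4 = 4.021 × 10^-4 mol
[Cu2+]_dilute = 4.021 × 10^-4 / 0.01948 = 0.02064 mol/L
[Cu2+]_original = 0.02064 × 100.0/5.048 = 0.4089 mol/L

0.4089 mol/L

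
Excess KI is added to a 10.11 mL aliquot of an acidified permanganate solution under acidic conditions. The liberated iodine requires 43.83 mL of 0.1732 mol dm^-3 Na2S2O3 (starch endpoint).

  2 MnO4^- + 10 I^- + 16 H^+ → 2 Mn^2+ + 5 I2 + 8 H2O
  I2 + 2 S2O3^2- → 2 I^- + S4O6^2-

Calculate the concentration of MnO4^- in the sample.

0.1502 mol/L

n(S2O3^2-) = 0.04383 × 0.1732 = 7.591 × 10^-3 mol
n(I2) = n(S2O3^2-)/2 = 3.796 × 10^-3 mol
From the 2:5 ratio, n(MnO4^-) in the aliquot = 2/5 × 3.796 × 10^-3 = 1.518 × 10^-3 mol
[MnO4^-] = 1.518 × 10^-3 / 0.01011 = 0.1502 mol/L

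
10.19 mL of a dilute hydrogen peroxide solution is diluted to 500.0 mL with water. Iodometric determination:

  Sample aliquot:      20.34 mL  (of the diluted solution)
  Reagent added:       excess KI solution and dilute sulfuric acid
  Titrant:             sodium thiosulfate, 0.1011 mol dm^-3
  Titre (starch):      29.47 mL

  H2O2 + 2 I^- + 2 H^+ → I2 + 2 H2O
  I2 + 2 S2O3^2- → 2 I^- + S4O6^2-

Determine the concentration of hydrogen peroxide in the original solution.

n(S2O3^2-) = 0.02947 × 0.1011 = 2.979 × 10^-3 mol
n(I2) = n(S2O3^2-)/2 = 1.490 × 10^-3 mol
n(H2O2) in the aliquot = 1.490 × 10^-3 mol (1:1 ratio)
[H2O2]_dilute = 1.490 × 10^-3 / 0.02034 = 0.07324 mol/L
[H2O2]_original = 0.07324 × 500.0/10.19 = 3.594 mol/L

3.594 mol/L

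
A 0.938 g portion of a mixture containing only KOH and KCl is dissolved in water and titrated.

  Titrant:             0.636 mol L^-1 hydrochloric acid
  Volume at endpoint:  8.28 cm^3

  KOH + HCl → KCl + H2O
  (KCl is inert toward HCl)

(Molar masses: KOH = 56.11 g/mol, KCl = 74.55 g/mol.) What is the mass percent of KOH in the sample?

31.5 %

n(HCl) = 0.00828 × 0.636 = 5.27 × 10^-3 mol
Let x = n(KOH), y = n(KCl).
Titrant: 1x = 5.27 × 10^-3;  mass: 56.11x + 74.55y = 0.938
Solving, x = 5.27 × 10^-3 mol, y = 8.62 × 10^-3 mol
mass of KOH = 5.27 × 10^-3 × 56.11 = 0.295 g
% KOH = 0.295 / 0.938 × 100 = 31.5 %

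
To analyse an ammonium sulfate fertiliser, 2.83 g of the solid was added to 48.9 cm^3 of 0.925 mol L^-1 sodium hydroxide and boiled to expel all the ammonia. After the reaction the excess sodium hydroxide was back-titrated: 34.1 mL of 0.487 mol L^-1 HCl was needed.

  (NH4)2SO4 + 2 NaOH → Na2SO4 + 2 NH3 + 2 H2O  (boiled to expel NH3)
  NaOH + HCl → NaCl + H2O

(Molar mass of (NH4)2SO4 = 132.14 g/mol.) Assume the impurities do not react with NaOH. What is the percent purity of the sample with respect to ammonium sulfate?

n(NaOH) added = 0.0489 × 0.925 = 0.0452 mol
n(HCl) used in back-titration = 0.0341 × 0.487 = 0.0166 mol
n(NaOH) left over = 0.0166 mol (1:1 ratio)
n(NaOH) consumed by analyte = 0.0452 − 0.0166 = 0.0286 mol
From the 1:2 ratio, n((NH4)2SO4) = 1/2 × 0.0286 = 0.0143 mol
mass of (NH4)2SO4 = 0.0143 × 132.14 = 1.89 g
% (NH4)2SO4 = 1.89 / 2.83 × 100 = 66.8 %

66.8 %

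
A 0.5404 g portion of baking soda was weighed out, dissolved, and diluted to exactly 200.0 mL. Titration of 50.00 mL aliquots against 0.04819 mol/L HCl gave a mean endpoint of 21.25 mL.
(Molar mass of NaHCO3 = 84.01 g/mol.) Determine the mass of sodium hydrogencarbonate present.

0.3441 g

NaHCO3 + HCl → NaCl + H2O + CO2
n(HCl) per titration = 0.02125 × 0.04819 = 1.024 × 10^-3 mol
n(NaHCO3) in each aliquot = 1.024 × 10^-3 mol (1:1 ratio)
n(NaHCO3) in the whole flask = 1.024 × 10^-3 × 200.0/50.00 = 4.096 × 10^-3 mol
mass of NaHCO3 = 4.096 × 10^-3 × 84.01 = 0.3441 g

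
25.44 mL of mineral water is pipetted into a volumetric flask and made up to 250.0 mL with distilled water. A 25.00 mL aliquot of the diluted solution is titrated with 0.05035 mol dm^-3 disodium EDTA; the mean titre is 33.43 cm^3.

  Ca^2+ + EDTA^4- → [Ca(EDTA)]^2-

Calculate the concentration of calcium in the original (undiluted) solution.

0.6616 mol/L

n(EDTA) = 0.03343 × 0.05035 = 1.683 × 10^-3 mol
n(Ca2+) in the aliquot = 1.683 × 10^-3 mol (1:1 ratio)
[Ca2+]_dilute = 1.683 × 10^-3 / 0.02500 = 0.06733 mol/L
Dilution factor = 250.0 / 25.44 = 9.827
[Ca2+]_stock = 0.06733 × 9.827 = 0.6616 mol/L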